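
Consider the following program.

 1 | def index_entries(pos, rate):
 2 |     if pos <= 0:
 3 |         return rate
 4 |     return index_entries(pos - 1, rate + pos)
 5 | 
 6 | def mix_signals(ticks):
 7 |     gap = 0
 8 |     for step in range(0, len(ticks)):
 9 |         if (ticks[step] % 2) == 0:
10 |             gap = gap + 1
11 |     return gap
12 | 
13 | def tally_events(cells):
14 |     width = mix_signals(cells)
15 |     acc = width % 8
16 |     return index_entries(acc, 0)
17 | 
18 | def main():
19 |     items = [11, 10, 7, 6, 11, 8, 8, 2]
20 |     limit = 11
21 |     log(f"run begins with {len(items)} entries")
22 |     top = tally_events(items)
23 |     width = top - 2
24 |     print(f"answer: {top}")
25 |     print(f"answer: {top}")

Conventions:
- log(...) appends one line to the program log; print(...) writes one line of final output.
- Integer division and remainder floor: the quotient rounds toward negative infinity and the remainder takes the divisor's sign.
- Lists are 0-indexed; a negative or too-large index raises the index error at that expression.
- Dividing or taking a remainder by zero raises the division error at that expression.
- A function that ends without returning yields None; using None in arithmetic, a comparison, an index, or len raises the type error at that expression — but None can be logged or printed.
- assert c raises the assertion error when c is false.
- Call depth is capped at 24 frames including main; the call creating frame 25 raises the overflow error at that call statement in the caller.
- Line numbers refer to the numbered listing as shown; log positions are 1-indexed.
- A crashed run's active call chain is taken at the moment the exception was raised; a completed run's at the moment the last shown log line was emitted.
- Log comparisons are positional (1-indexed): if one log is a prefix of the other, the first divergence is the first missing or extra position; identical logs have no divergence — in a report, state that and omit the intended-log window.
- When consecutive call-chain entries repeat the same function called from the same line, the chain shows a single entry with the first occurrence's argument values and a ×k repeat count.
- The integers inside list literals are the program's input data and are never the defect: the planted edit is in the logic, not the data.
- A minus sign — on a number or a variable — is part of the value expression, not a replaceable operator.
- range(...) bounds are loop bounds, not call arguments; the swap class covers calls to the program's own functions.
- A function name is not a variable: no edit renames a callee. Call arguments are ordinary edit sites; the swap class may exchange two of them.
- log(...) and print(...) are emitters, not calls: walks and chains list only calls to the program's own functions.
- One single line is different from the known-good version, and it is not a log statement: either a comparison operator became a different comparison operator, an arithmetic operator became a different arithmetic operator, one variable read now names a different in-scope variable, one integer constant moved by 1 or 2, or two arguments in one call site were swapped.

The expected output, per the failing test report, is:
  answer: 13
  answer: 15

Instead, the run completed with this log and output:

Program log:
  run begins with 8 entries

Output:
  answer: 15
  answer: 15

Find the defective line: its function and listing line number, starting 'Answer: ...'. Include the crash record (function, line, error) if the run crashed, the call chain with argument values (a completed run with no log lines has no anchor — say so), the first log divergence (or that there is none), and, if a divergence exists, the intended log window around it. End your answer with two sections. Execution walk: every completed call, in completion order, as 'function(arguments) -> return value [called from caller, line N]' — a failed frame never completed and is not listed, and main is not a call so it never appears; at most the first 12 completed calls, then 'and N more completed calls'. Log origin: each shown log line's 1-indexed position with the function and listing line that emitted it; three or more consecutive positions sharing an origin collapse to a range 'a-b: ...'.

Answer: the defect is in main at line 24.
Key observation: No log line changed; the fault shows up purely in the output.
Call chain: main.
First divergence: none — the logs agree in full.
Execution walk:
  mix_signals([11, 10, 7, 6, 11, 8, 8, 2]) -> 5  [called from tally_events, line 14]
  index_entries(0, 15) -> 15  [called from index_entries, line 4]
  index_entries(1, 14) -> 15  [called from index_entries, line 4]
  index_entries(2, 12) -> 15  [called from index_entries, line 4]
  index_entries(3, 9) -> 15  [called from index_entries, line 4]
  index_entries(4, 5) -> 15  [called from index_entries, line 4]
  index_entries(5, 0) -> 15  [called from tally_events, line 16]
  tally_events([11, 10, 7, 6, 11, 8, 8, 2]) -> 15  [called from main, line 22]
Log origins:
  1: emitted by main (line 21)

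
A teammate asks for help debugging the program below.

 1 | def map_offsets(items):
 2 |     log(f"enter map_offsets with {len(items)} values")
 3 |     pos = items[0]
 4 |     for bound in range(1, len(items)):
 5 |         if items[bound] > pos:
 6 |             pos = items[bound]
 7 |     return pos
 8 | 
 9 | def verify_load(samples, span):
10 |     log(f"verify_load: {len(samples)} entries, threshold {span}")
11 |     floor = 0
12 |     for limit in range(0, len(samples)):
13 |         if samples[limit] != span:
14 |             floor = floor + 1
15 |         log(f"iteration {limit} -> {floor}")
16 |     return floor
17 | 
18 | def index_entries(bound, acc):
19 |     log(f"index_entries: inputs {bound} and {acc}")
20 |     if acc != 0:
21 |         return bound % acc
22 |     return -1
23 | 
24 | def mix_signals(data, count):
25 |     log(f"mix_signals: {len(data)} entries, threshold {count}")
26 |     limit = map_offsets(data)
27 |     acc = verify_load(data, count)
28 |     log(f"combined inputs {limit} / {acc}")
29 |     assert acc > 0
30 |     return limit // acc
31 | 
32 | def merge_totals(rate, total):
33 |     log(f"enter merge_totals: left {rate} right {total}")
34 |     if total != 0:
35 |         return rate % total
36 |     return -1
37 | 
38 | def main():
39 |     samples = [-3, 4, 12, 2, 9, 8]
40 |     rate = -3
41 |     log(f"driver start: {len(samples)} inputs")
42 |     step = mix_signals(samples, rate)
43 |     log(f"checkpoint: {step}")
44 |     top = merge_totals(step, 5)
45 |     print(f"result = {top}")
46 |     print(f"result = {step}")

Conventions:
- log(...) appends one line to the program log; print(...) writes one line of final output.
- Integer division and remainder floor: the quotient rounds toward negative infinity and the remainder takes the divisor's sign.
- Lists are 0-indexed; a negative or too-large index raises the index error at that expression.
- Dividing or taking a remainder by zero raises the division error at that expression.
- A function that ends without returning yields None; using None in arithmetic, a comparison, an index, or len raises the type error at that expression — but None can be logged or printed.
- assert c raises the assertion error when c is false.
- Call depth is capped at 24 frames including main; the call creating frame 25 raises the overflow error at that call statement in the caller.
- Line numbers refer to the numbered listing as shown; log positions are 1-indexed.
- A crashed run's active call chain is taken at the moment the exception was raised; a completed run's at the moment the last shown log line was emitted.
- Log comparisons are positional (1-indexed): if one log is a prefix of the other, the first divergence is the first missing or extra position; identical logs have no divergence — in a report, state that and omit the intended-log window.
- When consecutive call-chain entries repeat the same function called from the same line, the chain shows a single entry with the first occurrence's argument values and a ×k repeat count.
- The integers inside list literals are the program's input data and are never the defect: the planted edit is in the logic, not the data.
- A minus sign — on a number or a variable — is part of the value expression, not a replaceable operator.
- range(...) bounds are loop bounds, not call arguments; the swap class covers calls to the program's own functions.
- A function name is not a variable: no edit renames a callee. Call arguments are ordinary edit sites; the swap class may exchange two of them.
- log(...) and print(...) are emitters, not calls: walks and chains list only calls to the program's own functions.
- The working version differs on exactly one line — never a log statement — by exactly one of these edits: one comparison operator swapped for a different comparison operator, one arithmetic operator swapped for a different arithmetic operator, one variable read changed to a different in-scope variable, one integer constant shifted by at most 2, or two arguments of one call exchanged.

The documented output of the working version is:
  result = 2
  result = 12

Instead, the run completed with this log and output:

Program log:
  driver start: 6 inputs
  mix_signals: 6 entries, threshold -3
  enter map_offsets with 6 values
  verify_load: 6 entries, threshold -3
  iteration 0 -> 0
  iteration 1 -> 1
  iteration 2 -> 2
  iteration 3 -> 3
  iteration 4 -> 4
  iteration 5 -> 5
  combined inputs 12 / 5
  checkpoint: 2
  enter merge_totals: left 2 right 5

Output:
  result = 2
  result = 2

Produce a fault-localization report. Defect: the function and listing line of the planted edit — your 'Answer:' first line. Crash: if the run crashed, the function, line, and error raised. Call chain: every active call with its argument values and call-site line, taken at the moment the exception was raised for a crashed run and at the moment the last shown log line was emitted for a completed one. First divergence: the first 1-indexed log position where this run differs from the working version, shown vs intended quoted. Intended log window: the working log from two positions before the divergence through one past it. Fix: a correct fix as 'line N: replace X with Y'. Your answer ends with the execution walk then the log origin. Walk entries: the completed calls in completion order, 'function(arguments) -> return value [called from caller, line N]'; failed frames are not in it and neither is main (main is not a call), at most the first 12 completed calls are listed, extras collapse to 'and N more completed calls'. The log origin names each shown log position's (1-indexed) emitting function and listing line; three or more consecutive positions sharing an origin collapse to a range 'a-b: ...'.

Answer: the defect is in verify_load at line 13.
Core observation: Position 5 is the first bad log line: 'iteration 0 -> 0' should read 'iteration 0 -> 1'.
Call chain: main -> merge_totals(2, 5) (called at line 44).
First divergence: position 5; shown 'iteration 0 -> 0' vs intended 'iteration 0 -> 1'.
Intended log window:
  3: enter map_offsets with 6 values
  4: verify_load: 6 entries, threshold -3
  5: iteration 0 -> 1
  6: iteration 1 -> 1
Execution walk:
  map_offsets([-3, 4, 12, 2, 9, 8]) -> 12  [called from mix_signals, line 26]
  verify_load([-3, 4, 12, 2, 9, 8], -3) -> 5  [called from mix_signals, line 27]
  mix_signals([-3, 4, 12, 2, 9, 8], -3) -> 2  [called from main, line 42]
  merge_totals(2, 5) -> 2  [called from main, line 44]
Log origins:
  1: from main, line 41
  2: from mix_signals, line 25
  3: from map_offsets, line 2
  4: from verify_load, line 10
  5-10: from verify_load, line 15
  11: from mix_signals, line 28
  12: from main, line 43
  13: from merge_totals, line 33
A correct fix: line 13: replace `!=` with `==`.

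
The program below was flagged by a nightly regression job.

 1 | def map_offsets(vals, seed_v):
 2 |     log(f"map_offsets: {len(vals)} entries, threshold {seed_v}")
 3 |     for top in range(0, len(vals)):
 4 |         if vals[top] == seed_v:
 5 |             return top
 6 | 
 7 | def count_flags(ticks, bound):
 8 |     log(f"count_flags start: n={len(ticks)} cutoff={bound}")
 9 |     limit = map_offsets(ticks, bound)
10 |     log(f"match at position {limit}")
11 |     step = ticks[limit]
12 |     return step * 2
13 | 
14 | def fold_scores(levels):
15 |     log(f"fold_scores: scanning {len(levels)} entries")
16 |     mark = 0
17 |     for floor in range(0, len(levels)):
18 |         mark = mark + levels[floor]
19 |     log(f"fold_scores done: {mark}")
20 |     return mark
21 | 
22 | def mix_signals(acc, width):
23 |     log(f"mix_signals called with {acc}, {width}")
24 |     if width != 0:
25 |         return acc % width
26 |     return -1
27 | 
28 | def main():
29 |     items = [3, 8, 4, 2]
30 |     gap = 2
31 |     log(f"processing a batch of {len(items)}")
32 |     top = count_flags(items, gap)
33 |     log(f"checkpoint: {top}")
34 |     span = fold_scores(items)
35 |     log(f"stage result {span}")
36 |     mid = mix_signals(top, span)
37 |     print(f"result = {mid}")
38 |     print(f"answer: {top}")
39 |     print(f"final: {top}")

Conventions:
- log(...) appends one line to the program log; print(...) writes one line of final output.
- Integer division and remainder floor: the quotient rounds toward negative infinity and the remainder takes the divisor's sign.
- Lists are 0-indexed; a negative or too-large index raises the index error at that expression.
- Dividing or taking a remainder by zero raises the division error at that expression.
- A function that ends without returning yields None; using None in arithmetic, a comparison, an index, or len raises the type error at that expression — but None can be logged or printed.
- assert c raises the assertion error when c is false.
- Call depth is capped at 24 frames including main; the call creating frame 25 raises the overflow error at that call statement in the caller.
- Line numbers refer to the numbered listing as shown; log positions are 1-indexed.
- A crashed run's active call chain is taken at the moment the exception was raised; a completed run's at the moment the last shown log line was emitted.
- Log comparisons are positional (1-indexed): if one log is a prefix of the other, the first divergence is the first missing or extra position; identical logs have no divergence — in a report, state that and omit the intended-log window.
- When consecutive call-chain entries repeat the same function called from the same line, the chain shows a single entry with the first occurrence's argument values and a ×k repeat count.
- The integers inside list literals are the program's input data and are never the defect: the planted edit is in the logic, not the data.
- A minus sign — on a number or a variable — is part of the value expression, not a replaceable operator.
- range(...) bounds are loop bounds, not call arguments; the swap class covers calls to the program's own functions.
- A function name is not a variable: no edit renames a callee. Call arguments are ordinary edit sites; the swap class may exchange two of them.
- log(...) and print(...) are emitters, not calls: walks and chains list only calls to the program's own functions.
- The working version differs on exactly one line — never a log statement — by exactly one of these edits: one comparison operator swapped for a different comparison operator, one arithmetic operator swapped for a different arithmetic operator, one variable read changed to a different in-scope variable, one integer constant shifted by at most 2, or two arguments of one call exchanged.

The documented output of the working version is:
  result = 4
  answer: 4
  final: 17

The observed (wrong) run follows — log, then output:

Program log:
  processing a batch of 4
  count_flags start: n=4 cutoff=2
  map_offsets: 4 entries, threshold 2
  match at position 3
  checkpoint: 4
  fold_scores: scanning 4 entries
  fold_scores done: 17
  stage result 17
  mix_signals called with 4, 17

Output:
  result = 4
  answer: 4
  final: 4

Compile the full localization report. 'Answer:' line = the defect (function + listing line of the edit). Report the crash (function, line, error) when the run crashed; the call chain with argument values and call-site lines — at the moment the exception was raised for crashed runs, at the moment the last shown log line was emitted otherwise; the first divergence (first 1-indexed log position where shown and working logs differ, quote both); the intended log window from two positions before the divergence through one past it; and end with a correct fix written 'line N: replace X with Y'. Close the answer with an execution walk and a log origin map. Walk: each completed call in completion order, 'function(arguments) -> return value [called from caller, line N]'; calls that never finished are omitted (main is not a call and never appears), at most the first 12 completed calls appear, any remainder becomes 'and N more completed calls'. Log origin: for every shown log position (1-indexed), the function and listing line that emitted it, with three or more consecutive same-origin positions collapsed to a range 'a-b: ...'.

Answer: the defect is in main at line 39.
Key fact: No log line changed; the fault shows up purely in the output.
Call chain: main -> mix_signals(4, 17) (called at line 36).
First divergence: none (the log streams are identical).
Execution walk:
  map_offsets([3, 8, 4, 2], 2) -> 3  [called from count_flags, line 9]
  count_flags([3, 8, 4, 2], 2) -> 4  [called from main, line 32]
  fold_scores([3, 8, 4, 2]) -> 17  [called from main, line 34]
  mix_signals(4, 17) -> 4  [called from main, line 36]
Origin of each log line:
  1: emitted by main (line 31)
  2: emitted by count_flags (line 8)
  3: emitted by map_offsets (line 2)
  4: emitted by count_flags (line 10)
  5: emitted by main (line 33)
  6: emitted by fold_scores (line 15)
  7: emitted by fold_scores (line 19)
  8: emitted by main (line 35)
  9: emitted by mix_signals (line 23)
A correct fix: line 39: replace `top` with `span`.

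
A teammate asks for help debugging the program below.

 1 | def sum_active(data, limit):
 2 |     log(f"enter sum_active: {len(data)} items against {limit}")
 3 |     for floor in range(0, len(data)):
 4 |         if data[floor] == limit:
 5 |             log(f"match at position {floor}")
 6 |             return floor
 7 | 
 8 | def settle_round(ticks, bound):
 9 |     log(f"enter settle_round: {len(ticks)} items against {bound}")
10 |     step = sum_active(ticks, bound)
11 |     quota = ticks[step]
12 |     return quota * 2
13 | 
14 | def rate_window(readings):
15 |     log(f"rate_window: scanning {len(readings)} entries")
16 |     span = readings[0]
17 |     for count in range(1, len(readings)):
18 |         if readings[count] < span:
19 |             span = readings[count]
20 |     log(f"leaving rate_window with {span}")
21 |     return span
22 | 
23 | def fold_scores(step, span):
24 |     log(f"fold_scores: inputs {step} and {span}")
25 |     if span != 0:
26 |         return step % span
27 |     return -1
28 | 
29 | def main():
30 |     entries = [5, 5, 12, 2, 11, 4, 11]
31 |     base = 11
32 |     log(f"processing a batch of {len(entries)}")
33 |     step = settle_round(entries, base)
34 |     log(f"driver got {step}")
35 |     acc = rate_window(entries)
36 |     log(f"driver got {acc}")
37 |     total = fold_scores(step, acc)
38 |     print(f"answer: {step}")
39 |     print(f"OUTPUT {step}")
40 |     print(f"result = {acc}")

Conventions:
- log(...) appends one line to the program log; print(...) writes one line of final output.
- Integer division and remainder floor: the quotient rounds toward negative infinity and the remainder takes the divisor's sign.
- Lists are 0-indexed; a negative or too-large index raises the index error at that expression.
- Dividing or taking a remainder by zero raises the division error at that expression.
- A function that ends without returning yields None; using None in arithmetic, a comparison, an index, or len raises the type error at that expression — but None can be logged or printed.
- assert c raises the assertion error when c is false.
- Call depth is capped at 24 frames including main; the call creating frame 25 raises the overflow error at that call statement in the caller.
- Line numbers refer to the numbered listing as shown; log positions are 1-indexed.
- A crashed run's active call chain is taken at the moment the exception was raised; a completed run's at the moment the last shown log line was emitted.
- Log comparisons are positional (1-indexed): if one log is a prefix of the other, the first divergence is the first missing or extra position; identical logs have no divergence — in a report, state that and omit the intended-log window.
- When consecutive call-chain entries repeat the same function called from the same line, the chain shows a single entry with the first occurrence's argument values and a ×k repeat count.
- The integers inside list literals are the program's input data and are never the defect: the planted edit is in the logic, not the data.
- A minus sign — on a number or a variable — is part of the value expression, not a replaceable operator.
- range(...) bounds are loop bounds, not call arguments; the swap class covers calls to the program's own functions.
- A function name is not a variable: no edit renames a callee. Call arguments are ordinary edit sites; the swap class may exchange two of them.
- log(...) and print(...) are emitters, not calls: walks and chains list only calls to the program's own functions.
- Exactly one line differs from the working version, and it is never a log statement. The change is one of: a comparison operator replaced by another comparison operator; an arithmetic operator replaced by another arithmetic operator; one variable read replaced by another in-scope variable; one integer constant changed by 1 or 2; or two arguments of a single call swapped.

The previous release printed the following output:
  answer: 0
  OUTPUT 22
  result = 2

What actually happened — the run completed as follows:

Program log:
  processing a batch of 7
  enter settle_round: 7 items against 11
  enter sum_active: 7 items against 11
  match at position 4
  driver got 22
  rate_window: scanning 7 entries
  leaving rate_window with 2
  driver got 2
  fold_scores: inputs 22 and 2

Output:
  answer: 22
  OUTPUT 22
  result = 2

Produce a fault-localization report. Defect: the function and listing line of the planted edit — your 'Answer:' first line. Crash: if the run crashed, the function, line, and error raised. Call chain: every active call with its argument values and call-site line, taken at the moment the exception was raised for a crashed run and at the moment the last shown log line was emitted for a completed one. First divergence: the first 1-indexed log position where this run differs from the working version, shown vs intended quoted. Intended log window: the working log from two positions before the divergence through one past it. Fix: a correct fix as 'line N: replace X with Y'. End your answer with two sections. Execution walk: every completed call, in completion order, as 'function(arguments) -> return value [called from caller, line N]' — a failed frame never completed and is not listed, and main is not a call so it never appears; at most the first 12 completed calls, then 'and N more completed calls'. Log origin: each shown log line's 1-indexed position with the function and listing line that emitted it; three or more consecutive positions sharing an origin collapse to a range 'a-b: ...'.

Answer: the defect is in main at line 38.
Key observation: Every logged value matches the working version; the printed result is what differs.
Call chain: main -> fold_scores(22, 2) (called at line 37).
First divergence: none (the log streams are identical).
Execution walk:
  sum_active([5, 5, 12, 2, 11, 4, 11], 11) -> 4  [called from settle_round, line 10]
  settle_round([5, 5, 12, 2, 11, 4, 11], 11) -> 22  [called from main, line 33]
  rate_window([5, 5, 12, 2, 11, 4, 11]) -> 2  [called from main, line 35]
  fold_scores(22, 2) -> 0  [called from main, line 37]
Log line origins:
  1: from main, line 32
  2: from settle_round, line 9
  3: from sum_active, line 2
  4: from sum_active, line 5
  5: from main, line 34
  6: from rate_window, line 15
  7: from rate_window, line 20
  8: from main, line 36
  9: from fold_scores, line 24
A correct fix: line 38: replace `step` with `total`.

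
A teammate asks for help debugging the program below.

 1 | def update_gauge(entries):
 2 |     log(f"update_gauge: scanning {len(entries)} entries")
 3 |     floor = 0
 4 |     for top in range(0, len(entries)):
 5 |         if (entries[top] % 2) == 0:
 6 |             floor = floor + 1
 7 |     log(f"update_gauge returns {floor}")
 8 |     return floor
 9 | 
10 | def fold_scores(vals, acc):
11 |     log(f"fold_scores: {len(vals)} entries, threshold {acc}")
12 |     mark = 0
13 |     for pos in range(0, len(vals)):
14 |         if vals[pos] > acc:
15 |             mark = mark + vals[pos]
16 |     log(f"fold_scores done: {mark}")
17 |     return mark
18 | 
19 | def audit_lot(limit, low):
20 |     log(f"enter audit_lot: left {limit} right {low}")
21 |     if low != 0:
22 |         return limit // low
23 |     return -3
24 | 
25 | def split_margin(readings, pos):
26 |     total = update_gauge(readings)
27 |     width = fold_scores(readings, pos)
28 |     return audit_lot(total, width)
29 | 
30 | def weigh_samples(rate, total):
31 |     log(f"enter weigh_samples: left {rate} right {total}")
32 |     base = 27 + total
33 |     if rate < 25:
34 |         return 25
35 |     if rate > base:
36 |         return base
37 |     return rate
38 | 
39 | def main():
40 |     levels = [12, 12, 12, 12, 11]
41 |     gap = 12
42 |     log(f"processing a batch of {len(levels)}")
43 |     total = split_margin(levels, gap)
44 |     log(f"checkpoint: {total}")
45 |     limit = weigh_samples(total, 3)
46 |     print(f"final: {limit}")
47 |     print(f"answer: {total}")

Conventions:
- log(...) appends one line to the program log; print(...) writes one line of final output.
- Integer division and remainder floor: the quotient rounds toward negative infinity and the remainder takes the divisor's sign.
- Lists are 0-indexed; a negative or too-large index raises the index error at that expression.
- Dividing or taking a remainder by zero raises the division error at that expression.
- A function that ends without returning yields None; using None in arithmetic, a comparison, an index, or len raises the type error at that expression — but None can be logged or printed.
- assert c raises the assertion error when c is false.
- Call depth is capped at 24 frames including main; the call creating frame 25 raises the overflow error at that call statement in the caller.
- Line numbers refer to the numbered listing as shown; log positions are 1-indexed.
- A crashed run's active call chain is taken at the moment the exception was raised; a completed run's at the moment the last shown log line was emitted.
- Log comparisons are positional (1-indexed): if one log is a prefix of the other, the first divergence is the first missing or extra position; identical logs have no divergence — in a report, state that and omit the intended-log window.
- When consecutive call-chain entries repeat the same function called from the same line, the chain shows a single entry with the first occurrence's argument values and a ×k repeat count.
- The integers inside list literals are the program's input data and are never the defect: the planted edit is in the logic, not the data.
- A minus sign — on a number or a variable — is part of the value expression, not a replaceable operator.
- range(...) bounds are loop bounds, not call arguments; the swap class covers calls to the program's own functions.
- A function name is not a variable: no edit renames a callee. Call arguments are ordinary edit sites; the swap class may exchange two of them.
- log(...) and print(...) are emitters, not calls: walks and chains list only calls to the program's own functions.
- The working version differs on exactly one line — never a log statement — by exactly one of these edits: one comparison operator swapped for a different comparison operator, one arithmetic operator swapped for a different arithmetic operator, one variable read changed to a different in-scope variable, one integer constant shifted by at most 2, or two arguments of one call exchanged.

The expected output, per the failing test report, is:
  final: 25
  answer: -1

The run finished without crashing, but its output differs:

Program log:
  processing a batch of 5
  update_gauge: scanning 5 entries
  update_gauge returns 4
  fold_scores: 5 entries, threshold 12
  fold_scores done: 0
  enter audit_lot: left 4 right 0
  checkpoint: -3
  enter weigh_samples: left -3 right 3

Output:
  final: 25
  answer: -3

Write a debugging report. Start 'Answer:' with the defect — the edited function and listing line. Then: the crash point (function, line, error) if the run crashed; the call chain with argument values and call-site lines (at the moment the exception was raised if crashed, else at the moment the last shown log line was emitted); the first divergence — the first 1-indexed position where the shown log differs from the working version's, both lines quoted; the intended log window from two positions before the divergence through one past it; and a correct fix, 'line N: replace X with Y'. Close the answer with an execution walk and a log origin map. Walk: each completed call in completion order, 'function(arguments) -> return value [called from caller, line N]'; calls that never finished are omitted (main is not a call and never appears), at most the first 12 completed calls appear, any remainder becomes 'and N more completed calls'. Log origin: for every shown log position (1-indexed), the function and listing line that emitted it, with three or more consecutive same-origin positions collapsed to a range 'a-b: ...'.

Answer: the defect is in audit_lot at line 23.
Key fact: Log line 7 is where behavior first shows: 'checkpoint: -3' appears instead of 'checkpoint: -1'.
Call chain: main -> weigh_samples(-3, 3) (called at line 45).
First divergence: at position 7 the run shows 'checkpoint: -3' where the working version logs 'checkpoint: -1'.
Intended log window:
  5: fold_scores done: 0
  6: enter audit_lot: left 4 right 0
  7: checkpoint: -1
  8: enter weigh_samples: left -1 right 3
Execution walk:
  update_gauge([12, 12, 12, 12, 11]) -> 4  [called from split_margin, line 26]
  fold_scores([12, 12, 12, 12, 11], 12) -> 0  [called from split_margin, line 27]
  audit_lot(4, 0) -> -3  [called from split_margin, line 28]
  split_margin([12, 12, 12, 12, 11], 12) -> -3  [called from main, line 43]
  weigh_samples(-3, 3) -> 25  [called from main, line 45]
Origin of each log line:
  1: emitted by main (line 42)
  2: emitted by update_gauge (line 2)
  3: emitted by update_gauge (line 7)
  4: emitted by fold_scores (line 11)
  5: emitted by fold_scores (line 16)
  6: emitted by audit_lot (line 20)
  7: emitted by main (line 44)
  8: emitted by weigh_samples (line 31)
A correct fix: line 23: replace `-3` with `-1`.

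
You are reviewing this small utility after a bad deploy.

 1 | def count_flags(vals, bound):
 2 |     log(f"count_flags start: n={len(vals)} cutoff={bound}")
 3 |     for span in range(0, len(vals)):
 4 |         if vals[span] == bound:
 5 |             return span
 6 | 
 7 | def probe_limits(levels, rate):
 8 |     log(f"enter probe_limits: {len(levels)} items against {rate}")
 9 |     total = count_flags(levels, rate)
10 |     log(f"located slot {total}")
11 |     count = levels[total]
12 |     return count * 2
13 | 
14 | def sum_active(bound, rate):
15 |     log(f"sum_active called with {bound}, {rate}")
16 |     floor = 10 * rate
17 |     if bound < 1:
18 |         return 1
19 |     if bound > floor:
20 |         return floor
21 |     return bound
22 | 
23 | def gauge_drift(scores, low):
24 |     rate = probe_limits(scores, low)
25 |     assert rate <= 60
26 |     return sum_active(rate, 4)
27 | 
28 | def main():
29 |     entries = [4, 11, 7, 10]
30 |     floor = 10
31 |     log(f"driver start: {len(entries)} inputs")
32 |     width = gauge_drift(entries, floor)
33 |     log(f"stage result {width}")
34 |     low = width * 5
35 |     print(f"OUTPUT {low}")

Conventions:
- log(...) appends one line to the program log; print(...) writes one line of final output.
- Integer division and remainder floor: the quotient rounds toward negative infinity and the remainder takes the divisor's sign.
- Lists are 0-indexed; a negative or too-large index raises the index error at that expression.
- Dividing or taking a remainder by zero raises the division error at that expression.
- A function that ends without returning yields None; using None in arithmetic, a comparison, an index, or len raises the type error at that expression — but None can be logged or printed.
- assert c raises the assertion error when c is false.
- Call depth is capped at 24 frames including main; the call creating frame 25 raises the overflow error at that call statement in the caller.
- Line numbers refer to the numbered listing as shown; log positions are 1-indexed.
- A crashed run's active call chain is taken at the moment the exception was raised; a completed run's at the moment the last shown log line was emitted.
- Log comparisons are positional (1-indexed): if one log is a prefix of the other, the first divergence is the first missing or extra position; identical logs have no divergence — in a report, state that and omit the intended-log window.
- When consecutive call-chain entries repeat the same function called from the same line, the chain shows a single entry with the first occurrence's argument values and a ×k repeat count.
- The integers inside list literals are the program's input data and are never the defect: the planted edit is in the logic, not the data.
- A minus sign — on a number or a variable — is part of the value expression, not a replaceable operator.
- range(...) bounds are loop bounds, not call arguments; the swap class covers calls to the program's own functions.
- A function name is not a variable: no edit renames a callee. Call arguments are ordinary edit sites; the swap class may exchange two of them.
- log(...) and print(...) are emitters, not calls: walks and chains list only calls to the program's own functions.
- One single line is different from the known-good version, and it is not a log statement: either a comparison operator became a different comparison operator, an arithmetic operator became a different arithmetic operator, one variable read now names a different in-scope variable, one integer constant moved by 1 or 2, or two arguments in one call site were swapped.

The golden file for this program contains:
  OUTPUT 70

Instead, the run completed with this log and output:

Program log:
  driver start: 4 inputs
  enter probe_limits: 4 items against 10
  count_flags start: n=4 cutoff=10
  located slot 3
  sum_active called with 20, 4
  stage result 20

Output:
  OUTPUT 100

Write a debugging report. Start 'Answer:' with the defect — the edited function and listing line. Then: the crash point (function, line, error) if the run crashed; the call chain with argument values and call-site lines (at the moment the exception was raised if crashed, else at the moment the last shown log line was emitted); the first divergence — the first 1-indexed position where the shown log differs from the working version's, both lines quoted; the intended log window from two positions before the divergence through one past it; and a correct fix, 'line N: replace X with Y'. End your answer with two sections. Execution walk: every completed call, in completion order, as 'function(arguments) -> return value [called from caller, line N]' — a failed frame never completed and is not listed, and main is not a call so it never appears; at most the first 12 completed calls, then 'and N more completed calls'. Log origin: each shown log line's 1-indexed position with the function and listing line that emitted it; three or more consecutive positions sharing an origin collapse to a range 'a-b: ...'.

Answer: the defect is in sum_active at line 16.
Key observation: At log position 6 the runs split — shown 'stage result 20', but the working version logs 'stage result 14'.
Call chain: main.
First divergence: position 6; shown 'stage result 20' vs intended 'stage result 14'.
Intended log window:
  4: located slot 3
  5: sum_active called with 20, 4
  6: stage result 14
Execution walk:
  count_flags([4, 11, 7, 10], 10) -> 3  [called from probe_limits, line 9]
  probe_limits([4, 11, 7, 10], 10) -> 20  [called from gauge_drift, line 24]
  sum_active(20, 4) -> 20  [called from gauge_drift, line 26]
  gauge_drift([4, 11, 7, 10], 10) -> 20  [called from main, line 32]
Log line origins:
  1: emitted by main (line 31)
  2: emitted by probe_limits (line 8)
  3: emitted by count_flags (line 2)
  4: emitted by probe_limits (line 10)
  5: emitted by sum_active (line 15)
  6: emitted by main (line 33)
A correct fix: line 16: replace `*` with `+`.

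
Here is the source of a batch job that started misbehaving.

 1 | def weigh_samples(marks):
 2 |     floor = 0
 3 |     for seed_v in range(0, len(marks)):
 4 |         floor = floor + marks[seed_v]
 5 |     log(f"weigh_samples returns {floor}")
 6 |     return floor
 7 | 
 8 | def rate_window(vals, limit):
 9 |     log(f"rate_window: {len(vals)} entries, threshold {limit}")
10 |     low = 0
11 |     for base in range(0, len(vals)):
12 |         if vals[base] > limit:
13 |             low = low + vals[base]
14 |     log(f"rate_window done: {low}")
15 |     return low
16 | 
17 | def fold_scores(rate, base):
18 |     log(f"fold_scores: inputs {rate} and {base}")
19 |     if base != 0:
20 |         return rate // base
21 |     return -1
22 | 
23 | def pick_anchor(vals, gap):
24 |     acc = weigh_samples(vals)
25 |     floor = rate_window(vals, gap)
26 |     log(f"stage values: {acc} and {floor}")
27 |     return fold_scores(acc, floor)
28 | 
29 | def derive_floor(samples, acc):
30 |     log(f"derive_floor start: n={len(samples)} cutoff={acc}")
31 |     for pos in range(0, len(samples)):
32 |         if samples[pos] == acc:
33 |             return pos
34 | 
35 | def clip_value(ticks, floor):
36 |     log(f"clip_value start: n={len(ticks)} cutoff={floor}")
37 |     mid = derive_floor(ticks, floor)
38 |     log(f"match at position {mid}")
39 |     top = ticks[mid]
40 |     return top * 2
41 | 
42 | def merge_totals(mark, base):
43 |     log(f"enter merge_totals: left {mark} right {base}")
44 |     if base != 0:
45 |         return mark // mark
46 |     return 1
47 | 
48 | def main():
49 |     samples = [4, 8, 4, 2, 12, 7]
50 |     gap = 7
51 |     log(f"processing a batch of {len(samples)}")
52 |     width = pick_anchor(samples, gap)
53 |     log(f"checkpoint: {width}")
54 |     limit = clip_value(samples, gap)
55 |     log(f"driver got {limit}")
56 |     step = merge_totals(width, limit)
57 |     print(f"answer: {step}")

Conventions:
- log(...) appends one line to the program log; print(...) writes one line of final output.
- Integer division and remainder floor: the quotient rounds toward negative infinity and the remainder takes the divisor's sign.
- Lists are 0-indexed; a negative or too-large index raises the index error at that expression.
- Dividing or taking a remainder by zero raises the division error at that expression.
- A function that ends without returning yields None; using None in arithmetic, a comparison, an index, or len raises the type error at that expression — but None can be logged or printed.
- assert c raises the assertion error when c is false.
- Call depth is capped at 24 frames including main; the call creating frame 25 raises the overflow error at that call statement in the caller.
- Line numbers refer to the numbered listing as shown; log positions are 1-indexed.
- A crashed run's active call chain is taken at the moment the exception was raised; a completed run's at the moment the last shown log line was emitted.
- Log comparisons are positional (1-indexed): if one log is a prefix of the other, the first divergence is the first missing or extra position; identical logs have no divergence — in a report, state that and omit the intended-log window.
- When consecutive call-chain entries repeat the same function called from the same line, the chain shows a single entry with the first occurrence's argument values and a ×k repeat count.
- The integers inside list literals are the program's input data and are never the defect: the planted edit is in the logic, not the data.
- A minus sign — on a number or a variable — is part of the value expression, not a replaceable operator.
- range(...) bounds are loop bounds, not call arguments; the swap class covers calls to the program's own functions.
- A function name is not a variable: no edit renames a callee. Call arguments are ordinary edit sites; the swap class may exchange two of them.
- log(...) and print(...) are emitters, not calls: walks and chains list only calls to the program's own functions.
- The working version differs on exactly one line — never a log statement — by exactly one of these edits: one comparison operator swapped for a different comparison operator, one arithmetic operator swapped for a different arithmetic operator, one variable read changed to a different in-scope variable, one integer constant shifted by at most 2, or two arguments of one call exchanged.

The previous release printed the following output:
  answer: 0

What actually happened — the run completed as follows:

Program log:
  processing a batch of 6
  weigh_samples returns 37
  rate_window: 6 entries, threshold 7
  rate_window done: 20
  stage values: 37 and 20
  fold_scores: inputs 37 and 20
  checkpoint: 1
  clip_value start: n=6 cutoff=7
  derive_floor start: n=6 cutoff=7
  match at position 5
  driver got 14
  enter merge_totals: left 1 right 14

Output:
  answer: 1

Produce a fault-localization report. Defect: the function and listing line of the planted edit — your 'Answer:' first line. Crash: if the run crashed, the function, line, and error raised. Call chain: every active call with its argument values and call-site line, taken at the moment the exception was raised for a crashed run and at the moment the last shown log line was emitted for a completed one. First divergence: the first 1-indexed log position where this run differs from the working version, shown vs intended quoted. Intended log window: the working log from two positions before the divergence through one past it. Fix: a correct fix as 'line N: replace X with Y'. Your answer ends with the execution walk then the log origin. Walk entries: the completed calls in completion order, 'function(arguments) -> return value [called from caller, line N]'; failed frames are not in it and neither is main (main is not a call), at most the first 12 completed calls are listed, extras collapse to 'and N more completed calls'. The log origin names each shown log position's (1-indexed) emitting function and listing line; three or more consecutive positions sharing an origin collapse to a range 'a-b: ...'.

Answer: the defect is in merge_totals at line 45.
Key fact: Every logged value matches the working version; the printed result is what differs.
Call chain: main -> merge_totals(1, 14) (called at line 56).
First divergence: none — the logs agree in full.
Execution walk:
  weigh_samples([4, 8, 4, 2, 12, 7]) -> 37  [called from pick_anchor, line 24]
  rate_window([4, 8, 4, 2, 12, 7], 7) -> 20  [called from pick_anchor, line 25]
  fold_scores(37, 20) -> 1  [called from pick_anchor, line 27]
  pick_anchor([4, 8, 4, 2, 12, 7], 7) -> 1  [called from main, line 52]
  derive_floor([4, 8, 4, 2, 12, 7], 7) -> 5  [called from clip_value, line 37]
  clip_value([4, 8, 4, 2, 12, 7], 7) -> 14  [called from main, line 54]
  merge_totals(1, 14) -> 1  [called from main, line 56]
Log origin:
  1: logged in main at line 51
  2: logged in weigh_samples at line 5
  3: logged in rate_window at line 9
  4: logged in rate_window at line 14
  5: logged in pick_anchor at line 26
  6: logged in fold_scores at line 18
  7: logged in main at line 53
  8: logged in clip_value at line 36
  9: logged in derive_floor at line 30
  10: logged in clip_value at line 38
  11: logged in main at line 55
  12: logged in merge_totals at line 43
A correct fix: line 45: replace `mark // mark` with `mark // base`.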